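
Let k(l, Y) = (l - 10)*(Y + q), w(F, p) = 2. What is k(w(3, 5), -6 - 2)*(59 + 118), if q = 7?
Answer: 1416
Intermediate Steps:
k(l, Y) = (-10 + l)*(7 + Y) (k(l, Y) = (l - 10)*(Y + 7) = (-10 + l)*(7 + Y))
k(w(3, 5), -6 - 2)*(59 + 118) = (-70 - 10*(-6 - 2) + 7*2 + (-6 - 2)*2)*(59 + 118) = (-70 - 10*(-8) + 14 - 8*2)*177 = (-70 + 80 + 14 - 16)*177 = 8*177 = 1416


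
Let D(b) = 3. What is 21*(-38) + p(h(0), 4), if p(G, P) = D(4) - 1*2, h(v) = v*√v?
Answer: -797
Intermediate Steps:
h(v) = v^(3/2)
p(G, P) = 1 (p(G, P) = 3 - 1*2 = 3 - 2 = 1)
21*(-38) + p(h(0), 4) = 21*(-38) + 1 = -798 + 1 = -797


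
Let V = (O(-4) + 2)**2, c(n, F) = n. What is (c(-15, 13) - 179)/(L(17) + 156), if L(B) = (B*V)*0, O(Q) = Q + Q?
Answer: -97/78 ≈ -1.2436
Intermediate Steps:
O(Q) = 2*Q
V = 36 (V = (2*(-4) + 2)**2 = (-8 + 2)**2 = (-6)**2 = 36)
L(B) = 0 (L(B) = (B*36)*0 = (36*B)*0 = 0)
(c(-15, 13) - 179)/(L(17) + 156) = (-15 - 179)/(0 + 156) = -194/156 = -194*1/156 = -97/78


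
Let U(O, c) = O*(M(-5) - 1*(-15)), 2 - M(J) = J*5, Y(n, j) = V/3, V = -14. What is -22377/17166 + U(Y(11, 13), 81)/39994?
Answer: -149718379/114422834 ≈ -1.3085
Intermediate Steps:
Y(n, j) = -14/3
M(J) = 2 - 5*J (M(J) = 2 - J*5 = 2 - 5*J)
U(O, c) = 42*O (U(O, c) = O*((2 - 5*(-5)) - 1*(-15)) = O*((2 + 25) + 15) = O*(27 + 15) = O*42 = 42*O)
-22377/17166 + U(Y(11, 13), 81)/39994 = -22377/17166 + (42*(-14/3))/39994 = -22377*1/17166 - 196*1/39994 = -7459/5722 - 98/19997 = -149718379/114422834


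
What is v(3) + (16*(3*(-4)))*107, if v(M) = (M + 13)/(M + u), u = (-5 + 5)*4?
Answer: -61616/3 ≈ -20539.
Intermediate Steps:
u = 0 (u = 0*4 = 0)
v(M) = (13 + M)/M (v(M) = (M + 13)/(M + 0) = (13 + M)/M)
v(3) + (16*(3*(-4)))*107 = (13 + 3)/3 + (16*(3*(-4)))*107 = (⅓)*16 + (16*(-12))*107 = 16/3 - 192*107 = 16/3 - 20544 = -61616/3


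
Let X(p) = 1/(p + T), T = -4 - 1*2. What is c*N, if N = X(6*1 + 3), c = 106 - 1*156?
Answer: -50/3 ≈ -16.667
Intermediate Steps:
c = -50 (c = 106 - 156 = -50)
T = -6 (T = -4 - 2 = -6)
X(p) = 1/(-6 + p) (X(p) = 1/(p - 6) = 1/(-6 + p))
N = 1/3 (N = 1/(-6 + (6*1 + 3)) = 1/(-6 + (6 + 3)) = 1/(-6 + 9) = 1/3 ≈ 0.33333)
c*N = -50*1/3 = -50/3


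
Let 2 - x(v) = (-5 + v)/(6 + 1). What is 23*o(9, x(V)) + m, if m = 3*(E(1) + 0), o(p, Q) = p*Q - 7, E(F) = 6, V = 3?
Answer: 2311/7 ≈ 330.14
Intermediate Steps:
x(v) = 19/7 - v/7 (x(v) = 2 - (-5 + v)/(6 + 1) = 2 - (-5 + v)/7 = 2 - (-5/7 + v/7) = 2 + (5/7 - v/7) = 19/7 - v/7)
o(p, Q) = -7 + Q*p (o(p, Q) = Q*p - 7 = -7 + Q*p)
m = 18 (m = 3*(6 + 0) = 3*6 = 18)
23*o(9, x(V)) + m = 23*(-7 + (19/7 - ⅐*3)*9) + 18 = 23*(-7 + (19/7 - 3/7)*9) + 18 = 23*(-7 + (16/7)*9) + 18 = 23*(-7 + 144/7) + 18 = 23*(95/7) + 18 = 2185/7 + 18 = 2311/7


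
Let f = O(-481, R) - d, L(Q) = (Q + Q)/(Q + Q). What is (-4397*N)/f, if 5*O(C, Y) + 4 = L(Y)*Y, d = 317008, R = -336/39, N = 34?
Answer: 4858685/10302842 ≈ 0.47159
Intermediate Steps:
R = -112/13 (R = -336*1/39 = -112/13 ≈ -8.6154)
L(Q) = 1 (L(Q) = (2*Q)/((2*Q)) = (2*Q)*(1/(2*Q)) = 1)
O(C, Y) = -⅘ + Y/5 (O(C, Y) = -⅘ + (1*Y)/5 = -⅘ + Y/5)
f = -20605684/65 (f = (-⅘ + (⅕)*(-112/13)) - 1*317008 = (-⅘ - 112/65) - 317008 = -164/65 - 317008 = -20605684/65 ≈ -3.1701e+5)
(-4397*N)/f = (-4397*34)/(-20605684/65) = -149498*(-65/20605684) = 4858685/10302842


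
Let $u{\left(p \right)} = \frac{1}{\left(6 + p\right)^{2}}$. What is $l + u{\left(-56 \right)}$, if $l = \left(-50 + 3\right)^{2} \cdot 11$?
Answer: $\frac{60747501}{2500} \approx 24299.0$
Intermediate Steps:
$u{\left(p \right)} = \frac{1}{\left(6 + p\right)^{2}}$
$l = 24299$ ($l = \left(-47\right)^{2} \cdot 11 = 2209 \cdot 11 = 24299$)
$l + u{\left(-56 \right)} = 24299 + \frac{1}{\left(6 - 56\right)^{2}} = 24299 + \frac{1}{2500} = \frac{60747501}{2500}$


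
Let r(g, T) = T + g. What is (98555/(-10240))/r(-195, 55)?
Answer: 19711/286720 ≈ 0.068747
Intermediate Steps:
(98555/(-10240))/r(-195, 55) = (98555/(-10240))/(55 - 195) = (98555*(-1/10240))/(-140) = -19711/2048*(-1/140) = 19711/286720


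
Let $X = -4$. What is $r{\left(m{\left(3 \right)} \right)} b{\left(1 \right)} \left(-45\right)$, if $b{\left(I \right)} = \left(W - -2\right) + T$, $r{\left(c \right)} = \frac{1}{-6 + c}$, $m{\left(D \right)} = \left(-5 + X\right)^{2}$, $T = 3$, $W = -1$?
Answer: $- \frac{12}{5} \approx -2.4$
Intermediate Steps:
$m{\left(D \right)} = 81$ ($m{\left(D \right)} = \left(-5 - 4\right)^{2} = \left(-9\right)^{2} = 81$)
$b{\left(I \right)} = 4$ ($b{\left(I \right)} = \left(-1 - -2\right) + 3 = \left(-1 + 2\right) + 3 = 1 + 3 = 4$)
$r{\left(m{\left(3 \right)} \right)} b{\left(1 \right)} \left(-45\right) = \frac{1}{-6 + 81} \cdot 4 \left(-45\right) = \frac{1}{75} \cdot 4 \left(-45\right) = \frac{4}{75} \left(-45\right) = - \frac{12}{5}$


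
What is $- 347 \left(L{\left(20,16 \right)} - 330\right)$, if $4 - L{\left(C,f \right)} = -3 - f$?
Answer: $106529$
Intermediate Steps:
$L{\left(C,f \right)} = 7 + f$ ($L{\left(C,f \right)} = 4 - \left(-3 - f\right) = 4 + \left(3 + f\right) = 7 + f$)
$- 347 \left(L{\left(20,16 \right)} - 330\right) = - 347 \left(\left(7 + 16\right) - 330\right) = - 347 \left(23 - 330\right) = \left(-347\right) \left(-307\right) = 106529$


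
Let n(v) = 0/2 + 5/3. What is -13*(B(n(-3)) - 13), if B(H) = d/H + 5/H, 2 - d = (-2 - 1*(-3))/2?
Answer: 1183/10 ≈ 118.30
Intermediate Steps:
d = 3/2 (d = 2 - (-2 - 1*(-3))/2 = 2 - (-2 + 3)/2 = 2 - 1/2 = 2 - 1*½ = 2 - ½ = 3/2 ≈ 1.5000)
n(v) = 5/3 (n(v) = 0*(½) + 5*(⅓) = 0 + 5/3 = 5/3)
B(H) = 13/(2*H) (B(H) = 3/(2*H) + 5/H = 13/(2*H))
-13*(B(n(-3)) - 13) = -13*(13/(2*(5/3)) - 13) = -13*((13/2)*(⅗) - 13) = -13*(39/10 - 13) = -13*(-91/10) = 1183/10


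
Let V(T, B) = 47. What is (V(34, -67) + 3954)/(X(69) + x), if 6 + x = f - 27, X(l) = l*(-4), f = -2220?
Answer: -4001/2529 ≈ -1.5820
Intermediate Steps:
X(l) = -4*l
x = -2253 (x = -6 + (-2220 - 27) = -6 - 2247 = -2253)
(V(34, -67) + 3954)/(X(69) + x) = (47 + 3954)/(-4*69 - 2253) = 4001/(-276 - 2253) = 4001/(-2529) = 4001*(-1/2529) = -4001/2529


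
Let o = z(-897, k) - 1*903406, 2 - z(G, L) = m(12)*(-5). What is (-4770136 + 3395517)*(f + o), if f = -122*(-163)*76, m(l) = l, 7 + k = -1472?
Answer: -835757355048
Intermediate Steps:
k = -1479 (k = -7 - 1472 = -1479)
z(G, L) = 62 (z(G, L) = 2 - 12*(-5) = 2 - 1*(-60) = 2 + 60 = 62)
f = 1511336 (f = 19886*76 = 1511336)
o = -903344 (o = 62 - 1*903406 = 62 - 903406 = -903344)
(-4770136 + 3395517)*(f + o) = (-4770136 + 3395517)*(1511336 - 903344) = -1374619*607992 = -835757355048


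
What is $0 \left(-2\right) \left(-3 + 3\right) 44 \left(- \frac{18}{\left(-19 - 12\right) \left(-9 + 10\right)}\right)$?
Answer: $0$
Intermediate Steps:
$0 \left(-2\right) \left(-3 + 3\right) 44 \left(- \frac{18}{\left(-19 - 12\right) \left(-9 + 10\right)}\right) = 0 \cdot 0 \cdot 44 \left(- \frac{18}{\left(-31\right) 1}\right) = 0 \cdot 44 \left(- \frac{18}{-31}\right) = 0 \left(\left(-18\right) \left(- \frac{1}{31}\right)\right) = 0 \cdot \frac{18}{31} = 0$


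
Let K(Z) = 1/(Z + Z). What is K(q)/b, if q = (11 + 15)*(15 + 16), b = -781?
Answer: -1/1258972 ≈ -7.9430e-7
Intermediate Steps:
q = 806 (q = 26*31 = 806)
K(Z) = 1/(2*Z)
K(q)/b = ((1/2)/806)/(-781) = ((1/2)*(1/806))*(-1/781) = (1/1612)*(-1/781) = -1/1258972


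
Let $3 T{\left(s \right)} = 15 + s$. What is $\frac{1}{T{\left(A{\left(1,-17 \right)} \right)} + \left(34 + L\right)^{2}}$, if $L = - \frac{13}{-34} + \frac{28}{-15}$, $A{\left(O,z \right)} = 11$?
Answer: $\frac{260100}{277250089} \approx 0.00093814$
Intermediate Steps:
$L = - \frac{757}{510}$ ($L = \left(-13\right) \left(- \frac{1}{34}\right) + 28 \left(- \frac{1}{15}\right) = \frac{13}{34} - \frac{28}{15} = - \frac{757}{510} \approx -1.4843$)
$T{\left(s \right)} = 5 + \frac{s}{3}$ ($T{\left(s \right)} = \frac{15 + s}{3} = 5 + \frac{s}{3}$)
$\frac{1}{T{\left(A{\left(1,-17 \right)} \right)} + \left(34 + L\right)^{2}} = \frac{1}{\left(5 + \frac{1}{3} \cdot 11\right) + \left(34 - \frac{757}{510}\right)^{2}} = \frac{1}{\left(5 + \frac{11}{3}\right) + \left(\frac{16583}{510}\right)^{2}} = \frac{1}{\frac{26}{3} + \frac{274995889}{260100}} = \frac{1}{\frac{277250089}{260100}} = \frac{260100}{277250089}$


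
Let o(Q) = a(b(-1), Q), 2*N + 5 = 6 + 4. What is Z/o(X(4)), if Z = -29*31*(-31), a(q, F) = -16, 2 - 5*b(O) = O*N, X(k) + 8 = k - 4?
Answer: -27869/16 ≈ -1741.8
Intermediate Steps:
N = 5/2 (N = -5/2 + (6 + 4)/2 = -5/2 + (1/2)*10 = -5/2 + 5 = 5/2 ≈ 2.5000)
X(k) = -12 + k (X(k) = -8 + (k - 4) = -8 + (-4 + k) = -12 + k)
b(O) = 2/5 - O/2 (b(O) = 2/5 - O*5/(5*2) = 2/5 - O/2)
o(Q) = -16
Z = 27869 (Z = -899*(-31) = 27869)
Z/o(X(4)) = 27869/(-16) = 27869*(-1/16) = -27869/16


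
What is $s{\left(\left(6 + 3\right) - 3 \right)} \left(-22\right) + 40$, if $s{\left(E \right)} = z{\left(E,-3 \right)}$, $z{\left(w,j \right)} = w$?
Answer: $-92$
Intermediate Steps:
$s{\left(E \right)} = E$
$s{\left(\left(6 + 3\right) - 3 \right)} \left(-22\right) + 40 = \left(\left(6 + 3\right) - 3\right) \left(-22\right) + 40 = \left(9 - 3\right) \left(-22\right) + 40 = 6 \left(-22\right) + 40 = -132 + 40 = -92$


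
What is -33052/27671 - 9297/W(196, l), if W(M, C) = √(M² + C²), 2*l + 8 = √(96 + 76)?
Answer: -33052/27671 - 9297/√(38475 - 8*√43) ≈ -48.624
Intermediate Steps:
l = -4 + √43 (l = -4 + √(96 + 76)/2 = -4 + √172/2 = -4 + (2*√43)/2 = -4 + √43 ≈ 2.5574)
W(M, C) = √(C² + M²)
-33052/27671 - 9297/W(196, l) = -33052/27671 - 9297/√((-4 + √43)² + 196²) = -33052*1/27671 - 9297/√((-4 + √43)² + 38416) = -33052/27671 - 9297/√(38416 + (-4 + √43)²)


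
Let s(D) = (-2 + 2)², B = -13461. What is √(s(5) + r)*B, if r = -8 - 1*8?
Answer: -53844*I ≈ -53844.0*I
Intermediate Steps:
s(D) = 0 (s(D) = 0² = 0)
r = -16 (r = -8 - 8 = -16)
√(s(5) + r)*B = √(0 - 16)*(-13461) = √(-16)*(-13461) = (4*I)*(-13461) = -53844*I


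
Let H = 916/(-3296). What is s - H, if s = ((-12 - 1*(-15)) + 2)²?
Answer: 20829/824 ≈ 25.278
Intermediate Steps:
H = -229/824 (H = 916*(-1/3296) = -229/824 ≈ -0.27791)
s = 25 (s = ((-12 + 15) + 2)² = (3 + 2)² = 5² = 25)
s - H = 25 - 1*(-229/824) = 25 + 229/824 = 20829/824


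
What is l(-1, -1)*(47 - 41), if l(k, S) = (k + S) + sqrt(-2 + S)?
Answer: -12 + 6*I*sqrt(3) ≈ -12.0 + 10.392*I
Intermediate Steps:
l(k, S) = S + k + sqrt(-2 + S) (l(k, S) = (S + k) + sqrt(-2 + S) = S + k + sqrt(-2 + S))
l(-1, -1)*(47 - 41) = (-1 - 1 + sqrt(-2 - 1))*(47 - 41) = (-1 - 1 + sqrt(-3))*6 = (-1 - 1 + I*sqrt(3))*6 = (-2 + I*sqrt(3))*6 = -12 + 6*I*sqrt(3)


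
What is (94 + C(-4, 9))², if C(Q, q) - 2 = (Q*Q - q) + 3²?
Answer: 12544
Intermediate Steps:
C(Q, q) = 11 + Q² - q (C(Q, q) = 2 + ((Q*Q - q) + 3²) = 2 + ((Q² - q) + 9) = 2 + (9 + Q² - q) = 11 + Q² - q)
(94 + C(-4, 9))² = (94 + (11 + (-4)² - 1*9))² = (94 + (11 + 16 - 9))² = (94 + 18)² = 112² = 12544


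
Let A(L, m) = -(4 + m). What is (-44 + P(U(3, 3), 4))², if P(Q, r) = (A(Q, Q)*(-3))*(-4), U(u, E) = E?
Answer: 16384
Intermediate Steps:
A(L, m) = -4 - m
P(Q, r) = -48 - 12*Q (P(Q, r) = ((-4 - Q)*(-3))*(-4) = (12 + 3*Q)*(-4) = -48 - 12*Q)
(-44 + P(U(3, 3), 4))² = (-44 + (-48 - 12*3))² = (-44 + (-48 - 36))² = (-44 - 84)² = (-128)² = 16384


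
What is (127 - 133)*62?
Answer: -372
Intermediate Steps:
(127 - 133)*62 = -6*62 = -372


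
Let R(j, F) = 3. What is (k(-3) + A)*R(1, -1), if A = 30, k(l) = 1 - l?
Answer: 102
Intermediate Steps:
(k(-3) + A)*R(1, -1) = ((1 - 1*(-3)) + 30)*3 = ((1 + 3) + 30)*3 = (4 + 30)*3 = 34*3 = 102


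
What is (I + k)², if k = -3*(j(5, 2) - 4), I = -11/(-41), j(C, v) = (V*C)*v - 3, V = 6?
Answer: 42354064/1681 ≈ 25196.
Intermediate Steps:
j(C, v) = -3 + 6*C*v (j(C, v) = (6*C)*v - 3 = 6*C*v - 3 = -3 + 6*C*v)
I = 11/41 (I = -11*(-1/41) = 11/41 ≈ 0.26829)
k = -159 (k = -3*((-3 + 6*5*2) - 4) = -3*((-3 + 60) - 4) = -3*(57 - 4) = -3*53 = -159)
(I + k)² = (11/41 - 159)² = (-6508/41)² = 42354064/1681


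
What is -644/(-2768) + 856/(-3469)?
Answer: -33843/2400548 ≈ -0.014098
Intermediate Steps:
-644/(-2768) + 856/(-3469) = -644*(-1/2768) + 856*(-1/3469) = 161/692 - 856/3469 = -33843/2400548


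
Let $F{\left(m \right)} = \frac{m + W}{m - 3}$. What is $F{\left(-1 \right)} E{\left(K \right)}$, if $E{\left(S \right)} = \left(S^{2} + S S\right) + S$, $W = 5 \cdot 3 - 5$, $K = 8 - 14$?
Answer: $- \frac{297}{2} \approx -148.5$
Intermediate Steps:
$K = -6$
$W = 10$ ($W = 15 - 5 = 10$)
$F{\left(m \right)} = \frac{10 + m}{-3 + m}$ ($F{\left(m \right)} = \frac{m + 10}{m - 3} = \frac{10 + m}{-3 + m}$)
$E{\left(S \right)} = S + 2 S^{2}$ ($E{\left(S \right)} = \left(S^{2} + S^{2}\right) + S = 2 S^{2} + S = S + 2 S^{2}$)
$F{\left(-1 \right)} E{\left(K \right)} = \frac{10 - 1}{-3 - 1} \left(- 6 \left(1 + 2 \left(-6\right)\right)\right) = \frac{1}{-4} \cdot 9 \left(- 6 \left(1 - 12\right)\right) = \left(- \frac{1}{4}\right) 9 \left(\left(-6\right) \left(-11\right)\right) = \left(- \frac{9}{4}\right) 66 = - \frac{297}{2}$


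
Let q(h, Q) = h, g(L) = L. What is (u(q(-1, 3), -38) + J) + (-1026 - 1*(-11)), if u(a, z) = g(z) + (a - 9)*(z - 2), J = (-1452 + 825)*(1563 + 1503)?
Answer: -1923035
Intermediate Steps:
J = -1922382 (J = -627*3066 = -1922382)
u(a, z) = z + (-9 + a)*(-2 + z) (u(a, z) = z + (a - 9)*(z - 2) = z + (-9 + a)*(-2 + z))
(u(q(-1, 3), -38) + J) + (-1026 - 1*(-11)) = ((18 - 8*(-38) - 2*(-1) - 1*(-38)) - 1922382) + (-1026 - 1*(-11)) = ((18 + 304 + 2 + 38) - 1922382) + (-1026 + 11) = (362 - 1922382) - 1015 = -1922020 - 1015 = -1923035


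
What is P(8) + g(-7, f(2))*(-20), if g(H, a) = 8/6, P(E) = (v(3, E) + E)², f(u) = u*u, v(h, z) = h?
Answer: 283/3 ≈ 94.333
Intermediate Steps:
f(u) = u²
P(E) = (3 + E)²
g(H, a) = 4/3 (g(H, a) = 8*(⅙) = 4/3)
P(8) + g(-7, f(2))*(-20) = (3 + 8)² + (4/3)*(-20) = 11² - 80/3 = 121 - 80/3 = 283/3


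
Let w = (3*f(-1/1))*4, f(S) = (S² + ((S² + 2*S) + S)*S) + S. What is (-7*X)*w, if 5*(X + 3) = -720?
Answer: 24696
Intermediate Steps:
X = -147 (X = -3 + (⅕)*(-720) = -3 - 144 = -147)
f(S) = S + S² + S*(S² + 3*S) (f(S) = (S² + (S² + 3*S)*S) + S = (S² + S*(S² + 3*S)) + S = S + S² + S*(S² + 3*S))
w = 24 (w = (3*((-1/1)*(1 + (-1/1)² + 4*(-1/1))))*4 = (3*((-1*1)*(1 + (-1*1)² + 4*(-1*1))))*4 = (3*(-(1 + (-1)² + 4*(-1))))*4 = (3*(-(1 + 1 - 4)))*4 = (3*(-1*(-2)))*4 = (3*2)*4 = 6*4 = 24)
(-7*X)*w = -7*(-147)*24 = 1029*24 = 24696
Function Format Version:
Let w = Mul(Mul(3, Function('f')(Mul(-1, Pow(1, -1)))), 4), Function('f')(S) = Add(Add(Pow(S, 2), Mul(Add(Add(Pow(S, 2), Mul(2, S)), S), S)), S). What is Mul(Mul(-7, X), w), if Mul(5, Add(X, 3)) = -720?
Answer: 24696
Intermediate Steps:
X = -147 (X = Add(-3, Mul(Rational(1, 5), -720)) = Add(-3, -144) = -147)
Function('f')(S) = Add(S, Pow(S, 2), Mul(S, Add(Pow(S, 2), Mul(3, S)))) (Function('f')(S) = Add(Add(Pow(S, 2), Mul(Add(Pow(S, 2), Mul(3, S)), S)), S) = Add(Add(Pow(S, 2), Mul(S, Add(Pow(S, 2), Mul(3, S)))), S) = Add(S, Pow(S, 2), Mul(S, Add(Pow(S, 2), Mul(3, S)))))
w = 24 (w = Mul(Mul(3, Mul(Mul(-1, Pow(1, -1)), Add(1, Pow(Mul(-1, Pow(1, -1)), 2), Mul(4, Mul(-1, Pow(1, -1)))))), 4) = Mul(Mul(3, Mul(Mul(-1, 1), Add(1, Pow(Mul(-1, 1), 2), Mul(4, Mul(-1, 1))))), 4) = Mul(Mul(3, Mul(-1, Add(1, Pow(-1, 2), Mul(4, -1)))), 4) = Mul(Mul(3, Mul(-1, Add(1, 1, -4))), 4) = Mul(Mul(3, Mul(-1, -2)), 4) = Mul(Mul(3, 2), 4) = Mul(6, 4) = 24)
Mul(Mul(-7, X), w) = Mul(Mul(-7, -147), 24) = Mul(1029, 24) = 24696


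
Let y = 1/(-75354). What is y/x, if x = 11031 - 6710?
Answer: -1/325604634 ≈ -3.0712e-9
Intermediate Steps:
y = -1/75354 ≈ -1.3271e-5
x = 4321
y/x = -1/75354/4321 = -1/75354*1/4321 = -1/325604634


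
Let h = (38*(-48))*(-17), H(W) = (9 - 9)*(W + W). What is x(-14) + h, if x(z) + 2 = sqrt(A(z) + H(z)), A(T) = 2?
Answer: 31006 + sqrt(2) ≈ 31007.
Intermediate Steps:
H(W) = 0 (H(W) = 0*(2*W) = 0)
h = 31008 (h = -1824*(-17) = 31008)
x(z) = -2 + sqrt(2) (x(z) = -2 + sqrt(2 + 0) = -2 + sqrt(2))
x(-14) + h = (-2 + sqrt(2)) + 31008 = 31006 + sqrt(2)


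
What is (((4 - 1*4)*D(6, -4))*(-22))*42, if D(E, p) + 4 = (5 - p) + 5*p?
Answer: 0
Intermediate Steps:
D(E, p) = 1 + 4*p (D(E, p) = -4 + ((5 - p) + 5*p) = -4 + (5 + 4*p) = 1 + 4*p)
(((4 - 1*4)*D(6, -4))*(-22))*42 = (((4 - 1*4)*(1 + 4*(-4)))*(-22))*42 = (((4 - 4)*(1 - 16))*(-22))*42 = ((0*(-15))*(-22))*42 = (0*(-22))*42 = 0*42 = 0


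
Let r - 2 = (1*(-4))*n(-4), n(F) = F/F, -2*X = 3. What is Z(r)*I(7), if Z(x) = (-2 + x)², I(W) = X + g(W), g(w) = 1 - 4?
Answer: -72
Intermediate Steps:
X = -3/2 (X = -½*3 = -3/2 ≈ -1.5000)
g(w) = -3
I(W) = -9/2 (I(W) = -3/2 - 3 = -9/2)
n(F) = 1
r = -2 (r = 2 + (1*(-4))*1 = 2 - 4*1 = 2 - 4 = -2)
Z(r)*I(7) = (-2 - 2)²*(-9/2) = (-4)²*(-9/2) = 16*(-9/2) = -72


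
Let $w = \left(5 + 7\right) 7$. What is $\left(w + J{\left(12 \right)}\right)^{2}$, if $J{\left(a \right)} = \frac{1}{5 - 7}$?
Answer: $\frac{27889}{4} \approx 6972.3$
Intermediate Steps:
$J{\left(a \right)} = - \frac{1}{2}$ ($J{\left(a \right)} = \frac{1}{-2} = - \frac{1}{2}$)
$w = 84$ ($w = 12 \cdot 7 = 84$)
$\left(w + J{\left(12 \right)}\right)^{2} = \left(84 - \frac{1}{2}\right)^{2} = \left(\frac{167}{2}\right)^{2} = \frac{27889}{4}$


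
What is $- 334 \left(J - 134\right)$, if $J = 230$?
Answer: $-32064$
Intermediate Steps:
$- 334 \left(J - 134\right) = - 334 \left(230 - 134\right) = \left(-334\right) 96 = -32064$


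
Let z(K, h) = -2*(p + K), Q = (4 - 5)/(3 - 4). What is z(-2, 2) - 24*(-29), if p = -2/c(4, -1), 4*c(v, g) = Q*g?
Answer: 684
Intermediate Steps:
Q = 1 (Q = -1/(-1) = -1*(-1) = 1)
c(v, g) = g/4 (c(v, g) = (1*g)/4 = g/4)
p = 8 (p = -2/((¼)*(-1)) = -2/(-¼) = -2*(-4) = 8)
z(K, h) = -16 - 2*K (z(K, h) = -2*(8 + K) = -16 - 2*K)
z(-2, 2) - 24*(-29) = (-16 - 2*(-2)) - 24*(-29) = (-16 + 4) + 696 = -12 + 696 = 684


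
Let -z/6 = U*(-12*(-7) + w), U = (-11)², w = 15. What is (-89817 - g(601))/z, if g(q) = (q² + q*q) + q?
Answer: 135470/11979 ≈ 11.309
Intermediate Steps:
g(q) = q + 2*q² (g(q) = (q² + q²) + q = 2*q² + q = q + 2*q²)
U = 121
z = -71874 (z = -726*(-12*(-7) + 15) = -726*(84 + 15) = -726*99 = -6*11979 = -71874)
(-89817 - g(601))/z = (-89817 - 601*(1 + 2*601))/(-71874) = (-89817 - 601*(1 + 1202))*(-1/71874) = (-89817 - 601*1203)*(-1/71874) = (-89817 - 1*723003)*(-1/71874) = (-89817 - 723003)*(-1/71874) = -812820*(-1/71874) = 135470/11979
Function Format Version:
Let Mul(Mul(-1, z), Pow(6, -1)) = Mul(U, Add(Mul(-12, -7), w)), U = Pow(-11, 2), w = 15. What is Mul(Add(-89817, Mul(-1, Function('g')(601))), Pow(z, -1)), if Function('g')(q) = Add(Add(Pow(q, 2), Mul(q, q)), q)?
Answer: Rational(135470, 11979) ≈ 11.309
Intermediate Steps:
Function('g')(q) = Add(q, Mul(2, Pow(q, 2))) (Function('g')(q) = Add(Add(Pow(q, 2), Pow(q, 2)), q) = Add(Mul(2, Pow(q, 2)), q) = Add(q, Mul(2, Pow(q, 2))))
U = 121
z = -71874 (z = Mul(-6, Mul(121, Add(Mul(-12, -7), 15))) = Mul(-6, Mul(121, Add(84, 15))) = Mul(-6, Mul(121, 99)) = Mul(-6, 11979) = -71874)
Mul(Add(-89817, Mul(-1, Function('g')(601))), Pow(z, -1)) = Mul(Add(-89817, Mul(-1, Mul(601, Add(1, Mul(2, 601))))), Pow(-71874, -1)) = Mul(Add(-89817, Mul(-1, Mul(601, Add(1, 1202)))), Rational(-1, 71874)) = Mul(Add(-89817, Mul(-1, Mul(601, 1203))), Rational(-1, 71874)) = Mul(Add(-89817, Mul(-1, 723003)), Rational(-1, 71874)) = Mul(Add(-89817, -723003), Rational(-1, 71874)) = Mul(-812820, Rational(-1, 71874)) = Rational(135470, 11979)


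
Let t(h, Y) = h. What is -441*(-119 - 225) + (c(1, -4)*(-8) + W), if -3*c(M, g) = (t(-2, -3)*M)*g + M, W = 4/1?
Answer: 151732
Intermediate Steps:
W = 4 (W = 4*1 = 4)
c(M, g) = -M/3 + 2*M*g/3 (c(M, g) = -((-2*M)*g + M)/3 = -(-2*M*g + M)/3 = -(M - 2*M*g)/3 = -M/3 + 2*M*g/3)
-441*(-119 - 225) + (c(1, -4)*(-8) + W) = -441*(-119 - 225) + (((⅓)*1*(-1 + 2*(-4)))*(-8) + 4) = -441*(-344) + (((⅓)*1*(-1 - 8))*(-8) + 4) = 151704 + (((⅓)*1*(-9))*(-8) + 4) = 151704 + (-3*(-8) + 4) = 151704 + (24 + 4) = 151704 + 28 = 151732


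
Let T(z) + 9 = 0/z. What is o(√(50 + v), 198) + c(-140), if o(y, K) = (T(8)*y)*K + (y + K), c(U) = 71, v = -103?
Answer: 269 - 1781*I*√53 ≈ 269.0 - 12966.0*I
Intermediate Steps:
T(z) = -9 (T(z) = -9 + 0/z = -9 + 0 = -9)
o(y, K) = K + y - 9*K*y (o(y, K) = (-9*y)*K + (y + K) = -9*K*y + (K + y) = K + y - 9*K*y)
o(√(50 + v), 198) + c(-140) = (198 + √(50 - 103) - 9*198*√(50 - 103)) + 71 = (198 + √(-53) - 9*198*√(-53)) + 71 = (198 + I*√53 - 9*198*I*√53) + 71 = (198 + I*√53 - 1782*I*√53) + 71 = (198 - 1781*I*√53) + 71 = 269 - 1781*I*√53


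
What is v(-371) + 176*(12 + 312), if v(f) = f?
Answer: 56653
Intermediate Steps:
v(-371) + 176*(12 + 312) = -371 + 176*(12 + 312) = -371 + 176*324 = -371 + 57024 = 56653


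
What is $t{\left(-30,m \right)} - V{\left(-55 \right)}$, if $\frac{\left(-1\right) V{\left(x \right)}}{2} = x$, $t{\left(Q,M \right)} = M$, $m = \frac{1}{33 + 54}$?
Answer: $- \frac{9569}{87} \approx -109.99$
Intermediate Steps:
$m = \frac{1}{87} \approx 0.011494$
$V{\left(x \right)} = - 2 x$
$t{\left(-30,m \right)} - V{\left(-55 \right)} = \frac{1}{87} - \left(-2\right) \left(-55\right) = \frac{1}{87} - 110 = - \frac{9569}{87}$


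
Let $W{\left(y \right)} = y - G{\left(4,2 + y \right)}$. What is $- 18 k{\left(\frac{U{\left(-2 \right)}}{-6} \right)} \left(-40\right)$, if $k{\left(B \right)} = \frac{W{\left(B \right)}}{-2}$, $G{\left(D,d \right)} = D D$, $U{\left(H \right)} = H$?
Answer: $5640$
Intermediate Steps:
$G{\left(D,d \right)} = D^{2}$
$W{\left(y \right)} = -16 + y$ ($W{\left(y \right)} = y - 4^{2} = y - 16 = -16 + y$)
$k{\left(B \right)} = 8 - \frac{B}{2}$ ($k{\left(B \right)} = \frac{-16 + B}{-2} = \left(-16 + B\right) \left(- \frac{1}{2}\right) = 8 - \frac{B}{2}$)
$- 18 k{\left(\frac{U{\left(-2 \right)}}{-6} \right)} \left(-40\right) = - 18 \left(8 - \frac{\left(-2\right) \frac{1}{-6}}{2}\right) \left(-40\right) = - 18 \left(8 - \frac{\left(-2\right) \left(- \frac{1}{6}\right)}{2}\right) \left(-40\right) = - 18 \left(8 - \frac{1}{6}\right) \left(-40\right) = \left(-18\right) \frac{47}{6} \left(-40\right) = \left(-141\right) \left(-40\right) = 5640$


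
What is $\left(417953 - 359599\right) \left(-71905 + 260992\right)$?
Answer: $11033982798$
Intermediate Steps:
$\left(417953 - 359599\right) \left(-71905 + 260992\right) = 58354 \cdot 189087 = 11033982798$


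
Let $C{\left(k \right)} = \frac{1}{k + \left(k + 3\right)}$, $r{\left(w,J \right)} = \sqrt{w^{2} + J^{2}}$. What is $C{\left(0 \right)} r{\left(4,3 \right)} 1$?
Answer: $\frac{5}{3} \approx 1.6667$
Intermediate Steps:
$r{\left(w,J \right)} = \sqrt{J^{2} + w^{2}}$
$C{\left(k \right)} = \frac{1}{3 + 2 k}$ ($C{\left(k \right)} = \frac{1}{k + \left(3 + k\right)} = \frac{1}{3 + 2 k}$)
$C{\left(0 \right)} r{\left(4,3 \right)} 1 = \frac{\sqrt{3^{2} + 4^{2}}}{3 + 2 \cdot 0} \cdot 1 = \frac{\sqrt{9 + 16}}{3 + 0} \cdot 1 = \frac{\sqrt{25}}{3} \cdot 1 = \frac{1}{3} \cdot 5 \cdot 1 = \frac{5}{3} \cdot 1 = \frac{5}{3}$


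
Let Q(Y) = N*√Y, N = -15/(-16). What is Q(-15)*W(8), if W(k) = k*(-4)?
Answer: -30*I*√15 ≈ -116.19*I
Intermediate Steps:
N = 15/16 (N = -15*(-1/16) = 15/16 ≈ 0.93750)
W(k) = -4*k
Q(Y) = 15*√Y/16
Q(-15)*W(8) = (15*√(-15)/16)*(-4*8) = (15*(I*√15)/16)*(-32) = (15*I*√15/16)*(-32) = -30*I*√15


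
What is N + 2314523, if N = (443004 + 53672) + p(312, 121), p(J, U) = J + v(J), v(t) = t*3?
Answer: 2812447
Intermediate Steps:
v(t) = 3*t
p(J, U) = 4*J (p(J, U) = J + 3*J = 4*J)
N = 497924 (N = (443004 + 53672) + 4*312 = 496676 + 1248 = 497924)
N + 2314523 = 497924 + 2314523 = 2812447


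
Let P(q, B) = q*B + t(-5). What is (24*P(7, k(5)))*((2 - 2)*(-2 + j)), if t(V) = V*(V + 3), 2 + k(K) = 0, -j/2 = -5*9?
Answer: 0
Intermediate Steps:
j = 90 (j = -(-10)*9 = -2*(-45) = 90)
k(K) = -2 (k(K) = -2 + 0 = -2)
t(V) = V*(3 + V)
P(q, B) = 10 + B*q (P(q, B) = q*B - 5*(3 - 5) = B*q - 5*(-2) = B*q + 10 = 10 + B*q)
(24*P(7, k(5)))*((2 - 2)*(-2 + j)) = (24*(10 - 2*7))*((2 - 2)*(-2 + 90)) = (24*(10 - 14))*(0*88) = (24*(-4))*0 = -96*0 = 0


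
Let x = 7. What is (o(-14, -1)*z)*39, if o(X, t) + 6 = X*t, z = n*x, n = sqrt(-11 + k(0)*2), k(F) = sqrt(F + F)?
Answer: 2184*I*sqrt(11) ≈ 7243.5*I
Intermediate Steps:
k(F) = sqrt(2)*sqrt(F) (k(F) = sqrt(2*F) = sqrt(2)*sqrt(F))
n = I*sqrt(11) (n = sqrt(-11 + (sqrt(2)*sqrt(0))*2) = sqrt(-11 + (sqrt(2)*0)*2) = sqrt(-11 + 0*2) = sqrt(-11 + 0) = sqrt(-11) = I*sqrt(11) ≈ 3.3166*I)
z = 7*I*sqrt(11) (z = (I*sqrt(11))*7 = 7*I*sqrt(11) ≈ 23.216*I)
o(X, t) = -6 + X*t
(o(-14, -1)*z)*39 = ((-6 - 14*(-1))*(7*I*sqrt(11)))*39 = ((-6 + 14)*(7*I*sqrt(11)))*39 = (8*(7*I*sqrt(11)))*39 = (56*I*sqrt(11))*39 = 2184*I*sqrt(11)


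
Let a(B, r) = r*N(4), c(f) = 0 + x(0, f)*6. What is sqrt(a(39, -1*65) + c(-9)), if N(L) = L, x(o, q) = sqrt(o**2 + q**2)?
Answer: I*sqrt(206) ≈ 14.353*I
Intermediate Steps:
c(f) = 6*sqrt(f**2) (c(f) = 0 + sqrt(0**2 + f**2)*6 = 0 + sqrt(0 + f**2)*6 = 0 + sqrt(f**2)*6 = 0 + 6*sqrt(f**2) = 6*sqrt(f**2))
a(B, r) = 4*r (a(B, r) = r*4 = 4*r)
sqrt(a(39, -1*65) + c(-9)) = sqrt(4*(-1*65) + 6*sqrt((-9)**2)) = sqrt(4*(-65) + 6*sqrt(81)) = sqrt(-260 + 6*9) = sqrt(-260 + 54) = sqrt(-206) = I*sqrt(206)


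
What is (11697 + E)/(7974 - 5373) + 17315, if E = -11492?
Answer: 45036520/2601 ≈ 17315.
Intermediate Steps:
(11697 + E)/(7974 - 5373) + 17315 = (11697 - 11492)/(7974 - 5373) + 17315 = 205/2601 + 17315 = 45036520/2601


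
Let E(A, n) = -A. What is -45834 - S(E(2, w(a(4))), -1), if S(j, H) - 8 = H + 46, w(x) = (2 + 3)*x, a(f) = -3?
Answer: -45887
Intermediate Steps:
w(x) = 5*x
S(j, H) = 54 + H (S(j, H) = 8 + (H + 46) = 8 + (46 + H) = 54 + H)
-45834 - S(E(2, w(a(4))), -1) = -45834 - (54 - 1) = -45834 - 1*53 = -45834 - 53 = -45887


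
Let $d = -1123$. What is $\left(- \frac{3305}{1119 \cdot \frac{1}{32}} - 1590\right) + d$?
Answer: $- \frac{3141607}{1119} \approx -2807.5$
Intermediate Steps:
$\left(- \frac{3305}{1119 \cdot \frac{1}{32}} - 1590\right) + d = \left(- \frac{3305}{1119 \cdot \frac{1}{32}} - 1590\right) - 1123 = \left(- \frac{3305}{\frac{1119}{32}} - 1590\right) - 1123 = \left(\left(-3305\right) \frac{32}{1119} - 1590\right) - 1123 = \left(- \frac{105760}{1119} - 1590\right) - 1123 = - \frac{1884970}{1119} - 1123 = - \frac{3141607}{1119}$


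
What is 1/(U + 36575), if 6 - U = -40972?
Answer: 1/77553 ≈ 1.2894e-5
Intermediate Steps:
U = 40978 (U = 6 - 1*(-40972) = 6 + 40972 = 40978)
1/(U + 36575) = 1/(40978 + 36575) = 1/77553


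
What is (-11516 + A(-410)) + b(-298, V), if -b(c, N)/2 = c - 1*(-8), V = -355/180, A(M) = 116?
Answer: -10820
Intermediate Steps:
V = -71/36 (V = -355*1/180 = -71/36 ≈ -1.9722)
b(c, N) = -16 - 2*c (b(c, N) = -2*(c - 1*(-8)) = -2*(c + 8) = -2*(8 + c) = -16 - 2*c)
(-11516 + A(-410)) + b(-298, V) = (-11516 + 116) + (-16 - 2*(-298)) = -11400 + (-16 + 596) = -11400 + 580 = -10820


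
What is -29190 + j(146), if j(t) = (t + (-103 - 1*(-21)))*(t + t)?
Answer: -10502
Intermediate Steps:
j(t) = 2*t*(-82 + t) (j(t) = (t + (-103 + 21))*(2*t) = (t - 82)*(2*t) = (-82 + t)*(2*t) = 2*t*(-82 + t))
-29190 + j(146) = -29190 + 2*146*(-82 + 146) = -29190 + 2*146*64 = -29190 + 18688 = -10502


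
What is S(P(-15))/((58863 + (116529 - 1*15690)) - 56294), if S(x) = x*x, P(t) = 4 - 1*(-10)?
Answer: 49/25852 ≈ 0.0018954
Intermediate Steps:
P(t) = 14 (P(t) = 4 + 10 = 14)
S(x) = x²
S(P(-15))/((58863 + (116529 - 1*15690)) - 56294) = 14²/((58863 + (116529 - 1*15690)) - 56294) = 196/((58863 + (116529 - 15690)) - 56294) = 196/((58863 + 100839) - 56294) = 196/(159702 - 56294) = 196/103408 = 196*(1/103408) = 49/25852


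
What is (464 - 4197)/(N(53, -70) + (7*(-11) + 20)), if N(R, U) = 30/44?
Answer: 82126/1239 ≈ 66.284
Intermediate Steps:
N(R, U) = 15/22 (N(R, U) = 30*(1/44) = 15/22)
(464 - 4197)/(N(53, -70) + (7*(-11) + 20)) = (464 - 4197)/(15/22 + (7*(-11) + 20)) = -3733/(15/22 + (-77 + 20)) = -3733/(15/22 - 57) = -3733/(-1239/22) = -3733*(-22/1239) = 82126/1239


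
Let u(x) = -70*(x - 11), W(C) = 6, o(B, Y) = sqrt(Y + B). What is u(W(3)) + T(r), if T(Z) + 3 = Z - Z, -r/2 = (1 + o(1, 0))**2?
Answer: 347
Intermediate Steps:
o(B, Y) = sqrt(B + Y)
u(x) = 770 - 70*x (u(x) = -70*(-11 + x) = 770 - 70*x)
r = -8 (r = -2*(1 + sqrt(1 + 0))**2 = -2*(1 + sqrt(1))**2 = -2*(1 + 1)**2 = -2*2**2 = -2*4 = -8)
T(Z) = -3 (T(Z) = -3 + (Z - Z) = -3 + 0 = -3)
u(W(3)) + T(r) = (770 - 70*6) - 3 = (770 - 420) - 3 = 350 - 3 = 347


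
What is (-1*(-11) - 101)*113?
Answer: -10170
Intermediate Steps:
(-1*(-11) - 101)*113 = (11 - 101)*113 = -90*113 = -10170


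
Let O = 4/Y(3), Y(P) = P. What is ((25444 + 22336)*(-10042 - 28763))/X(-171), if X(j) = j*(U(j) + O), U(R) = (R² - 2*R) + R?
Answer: 30901715/83828 ≈ 368.63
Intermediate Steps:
U(R) = R² - R
O = 4/3 ≈ 1.3333
X(j) = j*(4/3 + j*(-1 + j)) (X(j) = j*(j*(-1 + j) + 4/3) = j*(4/3 + j*(-1 + j)))
((25444 + 22336)*(-10042 - 28763))/X(-171) = ((25444 + 22336)*(-10042 - 28763))/(((⅓)*(-171)*(4 + 3*(-171)*(-1 - 171)))) = (47780*(-38805))/(((⅓)*(-171)*(4 + 3*(-171)*(-172)))) = -1854102900*(-1/(57*(4 + 88236))) = -1854102900/((⅓)*(-171)*88240) = -1854102900/(-5029680) = -1854102900*(-1/5029680) = 30901715/83828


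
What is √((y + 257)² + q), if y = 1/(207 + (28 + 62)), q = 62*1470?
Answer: 2*√3466409290/297 ≈ 396.47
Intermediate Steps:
q = 91140
y = 1/297 (y = 1/(207 + 90) = 1/297 ≈ 0.0033670)
√((y + 257)² + q) = √((1/297 + 257)² + 91140) = √((76330/297)² + 91140) = √(5826268900/88209 + 91140) = √(13865637160/88209) = 2*√3466409290/297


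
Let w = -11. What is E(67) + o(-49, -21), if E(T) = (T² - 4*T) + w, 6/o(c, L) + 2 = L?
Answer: 96824/23 ≈ 4209.7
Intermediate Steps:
o(c, L) = 6/(-2 + L)
E(T) = -11 + T² - 4*T (E(T) = (T² - 4*T) - 11 = -11 + T² - 4*T)
E(67) + o(-49, -21) = (-11 + 67² - 4*67) + 6/(-2 - 21) = (-11 + 4489 - 268) + 6/(-23) = 4210 + 6*(-1/23) = 4210 - 6/23 = 96824/23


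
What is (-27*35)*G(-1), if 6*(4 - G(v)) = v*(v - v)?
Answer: -3780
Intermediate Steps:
G(v) = 4 (G(v) = 4 - v*(v - v)/6 = 4 - v*0/6 = 4 - 1/6*0 = 4 + 0 = 4)
(-27*35)*G(-1) = -27*35*4 = -945*4 = -3780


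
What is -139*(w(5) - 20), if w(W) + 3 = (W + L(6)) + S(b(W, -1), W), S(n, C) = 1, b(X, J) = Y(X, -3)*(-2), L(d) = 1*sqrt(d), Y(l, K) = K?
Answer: 2363 - 139*sqrt(6) ≈ 2022.5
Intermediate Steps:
L(d) = sqrt(d)
b(X, J) = 6 (b(X, J) = -3*(-2) = 6)
w(W) = -2 + W + sqrt(6) (w(W) = -3 + ((W + sqrt(6)) + 1) = -3 + (1 + W + sqrt(6)) = -2 + W + sqrt(6))
-139*(w(5) - 20) = -139*((-2 + 5 + sqrt(6)) - 20) = -139*((3 + sqrt(6)) - 20) = -139*(-17 + sqrt(6)) = 2363 - 139*sqrt(6)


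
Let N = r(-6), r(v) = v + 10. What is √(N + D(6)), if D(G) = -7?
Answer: I*√3 ≈ 1.732*I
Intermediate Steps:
r(v) = 10 + v
N = 4 (N = 10 - 6 = 4)
√(N + D(6)) = √(4 - 7) = √(-3) = I*√3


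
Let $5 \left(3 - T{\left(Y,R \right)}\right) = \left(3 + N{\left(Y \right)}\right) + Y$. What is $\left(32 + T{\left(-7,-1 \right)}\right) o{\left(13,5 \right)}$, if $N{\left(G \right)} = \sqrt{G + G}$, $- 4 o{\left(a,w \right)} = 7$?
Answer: $- \frac{1253}{20} + \frac{7 i \sqrt{14}}{20} \approx -62.65 + 1.3096 i$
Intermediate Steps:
$o{\left(a,w \right)} = - \frac{7}{4}$ ($o{\left(a,w \right)} = \left(- \frac{1}{4}\right) 7 = - \frac{7}{4}$)
$N{\left(G \right)} = \sqrt{2} \sqrt{G}$ ($N{\left(G \right)} = \sqrt{2 G} = \sqrt{2} \sqrt{G}$)
$T{\left(Y,R \right)} = \frac{12}{5} - \frac{Y}{5} - \frac{\sqrt{2} \sqrt{Y}}{5}$ ($T{\left(Y,R \right)} = 3 - \frac{\left(3 + \sqrt{2} \sqrt{Y}\right) + Y}{5} = 3 - \frac{3 + Y + \sqrt{2} \sqrt{Y}}{5} = 3 - \left(\frac{3}{5} + \frac{Y}{5} + \frac{\sqrt{2} \sqrt{Y}}{5}\right) = \frac{12}{5} - \frac{Y}{5} - \frac{\sqrt{2} \sqrt{Y}}{5}$)
$\left(32 + T{\left(-7,-1 \right)}\right) o{\left(13,5 \right)} = \left(32 - \left(- \frac{19}{5} + \frac{\sqrt{2} \sqrt{-7}}{5}\right)\right) \left(- \frac{7}{4}\right) = \left(32 + \left(\frac{12}{5} + \frac{7}{5} - \frac{\sqrt{2} i \sqrt{7}}{5}\right)\right) \left(- \frac{7}{4}\right) = \left(32 + \left(\frac{12}{5} + \frac{7}{5} - \frac{i \sqrt{14}}{5}\right)\right) \left(- \frac{7}{4}\right) = \left(32 + \left(\frac{19}{5} - \frac{i \sqrt{14}}{5}\right)\right) \left(- \frac{7}{4}\right) = \left(\frac{179}{5} - \frac{i \sqrt{14}}{5}\right) \left(- \frac{7}{4}\right) = - \frac{1253}{20} + \frac{7 i \sqrt{14}}{20}$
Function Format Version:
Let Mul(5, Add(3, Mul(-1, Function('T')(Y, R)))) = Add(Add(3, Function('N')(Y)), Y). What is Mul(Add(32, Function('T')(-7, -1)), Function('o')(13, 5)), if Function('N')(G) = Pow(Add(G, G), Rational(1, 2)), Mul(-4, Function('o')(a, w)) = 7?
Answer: Add(Rational(-1253, 20), Mul(Rational(7, 20), I, Pow(14, Rational(1, 2)))) ≈ Add(-62.650, Mul(1.3096, I))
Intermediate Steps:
Function('o')(a, w) = Rational(-7, 4) (Function('o')(a, w) = Mul(Rational(-1, 4), 7) = Rational(-7, 4))
Function('N')(G) = Mul(Pow(2, Rational(1, 2)), Pow(G, Rational(1, 2))) (Function('N')(G) = Pow(Mul(2, G), Rational(1, 2)) = Mul(Pow(2, Rational(1, 2)), Pow(G, Rational(1, 2))))
Function('T')(Y, R) = Add(Rational(12, 5), Mul(Rational(-1, 5), Y), Mul(Rational(-1, 5), Pow(2, Rational(1, 2)), Pow(Y, Rational(1, 2)))) (Function('T')(Y, R) = Add(3, Mul(Rational(-1, 5), Add(Add(3, Mul(Pow(2, Rational(1, 2)), Pow(Y, Rational(1, 2)))), Y))) = Add(3, Mul(Rational(-1, 5), Add(3, Y, Mul(Pow(2, Rational(1, 2)), Pow(Y, Rational(1, 2)))))) = Add(3, Add(Rational(-3, 5), Mul(Rational(-1, 5), Y), Mul(Rational(-1, 5), Pow(2, Rational(1, 2)), Pow(Y, Rational(1, 2))))) = Add(Rational(12, 5), Mul(Rational(-1, 5), Y), Mul(Rational(-1, 5), Pow(2, Rational(1, 2)), Pow(Y, Rational(1, 2)))))
Mul(Add(32, Function('T')(-7, -1)), Function('o')(13, 5)) = Mul(Add(32, Add(Rational(12, 5), Mul(Rational(-1, 5), -7), Mul(Rational(-1, 5), Pow(2, Rational(1, 2)), Pow(-7, Rational(1, 2))))), Rational(-7, 4)) = Mul(Add(32, Add(Rational(12, 5), Rational(7, 5), Mul(Rational(-1, 5), Pow(2, Rational(1, 2)), Mul(I, Pow(7, Rational(1, 2)))))), Rational(-7, 4)) = Mul(Add(32, Add(Rational(12, 5), Rational(7, 5), Mul(Rational(-1, 5), I, Pow(14, Rational(1, 2))))), Rational(-7, 4)) = Mul(Add(32, Add(Rational(19, 5), Mul(Rational(-1, 5), I, Pow(14, Rational(1, 2))))), Rational(-7, 4)) = Mul(Add(Rational(179, 5), Mul(Rational(-1, 5), I, Pow(14, Rational(1, 2)))), Rational(-7, 4)) = Add(Rational(-1253, 20), Mul(Rational(7, 20), I, Pow(14, Rational(1, 2))))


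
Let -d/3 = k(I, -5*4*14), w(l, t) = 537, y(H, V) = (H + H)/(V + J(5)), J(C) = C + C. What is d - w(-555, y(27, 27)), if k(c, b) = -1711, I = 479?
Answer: 4596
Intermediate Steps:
J(C) = 2*C
y(H, V) = 2*H/(10 + V) (y(H, V) = (H + H)/(V + 2*5) = (2*H)/(V + 10) = (2*H)/(10 + V) = 2*H/(10 + V))
d = 5133 (d = -3*(-1711) = 5133)
d - w(-555, y(27, 27)) = 5133 - 1*537 = 5133 - 537 = 4596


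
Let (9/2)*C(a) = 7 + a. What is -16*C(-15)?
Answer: 256/9 ≈ 28.444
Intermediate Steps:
C(a) = 14/9 + 2*a/9 (C(a) = 2*(7 + a)/9 = 14/9 + 2*a/9)
-16*C(-15) = -16*(14/9 + (2/9)*(-15)) = -16*(14/9 - 10/3) = -16*(-16/9) = 256/9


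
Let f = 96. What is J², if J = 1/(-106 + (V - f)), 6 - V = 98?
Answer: 1/86436 ≈ 1.1569e-5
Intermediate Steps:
V = -92 (V = 6 - 1*98 = 6 - 98 = -92)
J = -1/294 (J = 1/(-106 + (-92 - 1*96)) = 1/(-106 + (-92 - 96)) = 1/(-106 - 188) = 1/(-294) = -1/294 ≈ -0.0034014)
J² = (-1/294)² = 1/86436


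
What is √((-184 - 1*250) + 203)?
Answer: I*√231 ≈ 15.199*I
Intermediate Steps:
√((-184 - 1*250) + 203) = √((-184 - 250) + 203) = √(-434 + 203) = √(-231) = I*√231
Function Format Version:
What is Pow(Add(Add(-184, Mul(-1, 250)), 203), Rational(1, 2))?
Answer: Mul(I, Pow(231, Rational(1, 2))) ≈ Mul(15.199, I)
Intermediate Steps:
Pow(Add(Add(-184, Mul(-1, 250)), 203), Rational(1, 2)) = Pow(Add(Add(-184, -250), 203), Rational(1, 2)) = Pow(Add(-434, 203), Rational(1, 2)) = Pow(-231, Rational(1, 2)) = Mul(I, Pow(231, Rational(1, 2)))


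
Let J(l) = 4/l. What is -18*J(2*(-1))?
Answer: 36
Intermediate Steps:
-18*J(2*(-1)) = -72/(2*(-1)) = -72/(-2) = -72*(-1)/2 = -18*(-2) = 36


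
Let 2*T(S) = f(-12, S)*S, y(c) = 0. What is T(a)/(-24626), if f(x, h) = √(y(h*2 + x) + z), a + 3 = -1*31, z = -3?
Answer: 17*I*√3/24626 ≈ 0.0011957*I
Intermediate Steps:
a = -34 (a = -3 - 1*31 = -3 - 31 = -34)
f(x, h) = I*√3 (f(x, h) = √(0 - 3) = √(-3) = I*√3)
T(S) = I*S*√3/2 (T(S) = ((I*√3)*S)/2 = (I*S*√3)/2 = I*S*√3/2)
T(a)/(-24626) = ((½)*I*(-34)*√3)/(-24626) = -17*I*√3*(-1/24626) = 17*I*√3/24626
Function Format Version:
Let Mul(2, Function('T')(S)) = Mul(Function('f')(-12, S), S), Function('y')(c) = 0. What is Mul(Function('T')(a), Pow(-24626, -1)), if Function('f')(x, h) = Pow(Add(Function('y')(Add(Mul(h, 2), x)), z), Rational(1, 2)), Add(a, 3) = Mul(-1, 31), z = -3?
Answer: Mul(Rational(17, 24626), I, Pow(3, Rational(1, 2))) ≈ Mul(0.0011957, I)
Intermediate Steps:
a = -34 (a = Add(-3, Mul(-1, 31)) = Add(-3, -31) = -34)
Function('f')(x, h) = Mul(I, Pow(3, Rational(1, 2))) (Function('f')(x, h) = Pow(Add(0, -3), Rational(1, 2)) = Pow(-3, Rational(1, 2)) = Mul(I, Pow(3, Rational(1, 2))))
Function('T')(S) = Mul(Rational(1, 2), I, S, Pow(3, Rational(1, 2))) (Function('T')(S) = Mul(Rational(1, 2), Mul(Mul(I, Pow(3, Rational(1, 2))), S)) = Mul(Rational(1, 2), Mul(I, S, Pow(3, Rational(1, 2)))) = Mul(Rational(1, 2), I, S, Pow(3, Rational(1, 2))))
Mul(Function('T')(a), Pow(-24626, -1)) = Mul(Mul(Rational(1, 2), I, -34, Pow(3, Rational(1, 2))), Pow(-24626, -1)) = Mul(Mul(-17, I, Pow(3, Rational(1, 2))), Rational(-1, 24626)) = Mul(Rational(17, 24626), I, Pow(3, Rational(1, 2)))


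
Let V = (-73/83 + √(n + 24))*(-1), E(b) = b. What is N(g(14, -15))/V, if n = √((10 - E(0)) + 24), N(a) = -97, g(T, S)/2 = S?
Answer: -97/(73/83 - √(24 + √34)) ≈ 21.169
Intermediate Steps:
g(T, S) = 2*S
n = √34 (n = √((10 - 1*0) + 24) = √((10 + 0) + 24) = √(10 + 24) = √34 ≈ 5.8309)
V = 73/83 - √(24 + √34) (V = (-73/83 + √(√34 + 24))*(-1) = (-73*1/83 + √(24 + √34))*(-1) = (-73/83 + √(24 + √34))*(-1) = 73/83 - √(24 + √34) ≈ -4.5823)
N(g(14, -15))/V = -97/(73/83 - √(24 + √34))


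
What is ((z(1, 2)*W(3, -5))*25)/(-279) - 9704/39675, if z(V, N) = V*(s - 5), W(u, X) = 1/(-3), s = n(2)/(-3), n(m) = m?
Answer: -13742873/33207975 ≈ -0.41384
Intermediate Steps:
s = -⅔ (s = 2/(-3) = 2*(-⅓) = -⅔ ≈ -0.66667)
W(u, X) = -⅓ (W(u, X) = 1*(-⅓) = -⅓)
z(V, N) = -17*V/3 (z(V, N) = V*(-⅔ - 5) = V*(-17/3) = -17*V/3)
((z(1, 2)*W(3, -5))*25)/(-279) - 9704/39675 = ((-17/3*1*(-⅓))*25)/(-279) - 9704/39675 = (-17/3*(-⅓)*25)*(-1/279) - 9704*1/39675 = ((17/9)*25)*(-1/279) - 9704/39675 = (425/9)*(-1/279) - 9704/39675 = -425/2511 - 9704/39675 = -13742873/33207975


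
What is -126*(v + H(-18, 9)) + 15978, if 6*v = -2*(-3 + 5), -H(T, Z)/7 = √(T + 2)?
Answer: 16062 + 3528*I ≈ 16062.0 + 3528.0*I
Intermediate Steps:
H(T, Z) = -7*√(2 + T) (H(T, Z) = -7*√(T + 2) = -7*√(2 + T))
v = -⅔ (v = (-2*(-3 + 5))/6 = (-2*2)/6 = (⅙)*(-4) = -⅔ ≈ -0.66667)
-126*(v + H(-18, 9)) + 15978 = -126*(-⅔ - 7*√(2 - 18)) + 15978 = -126*(-⅔ - 28*I) + 15978 = (84 + 3528*I) + 15978 = 16062 + 3528*I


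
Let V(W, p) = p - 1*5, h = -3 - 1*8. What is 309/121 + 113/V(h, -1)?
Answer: -11819/726 ≈ -16.280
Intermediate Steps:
h = -11 (h = -3 - 8 = -11)
V(W, p) = -5 + p (V(W, p) = p - 5 = -5 + p)
309/121 + 113/V(h, -1) = 309/121 + 113/(-5 - 1) = 309*(1/121) + 113/(-6) = 309/121 + 113*(-⅙) = 309/121 - 113/6 = -11819/726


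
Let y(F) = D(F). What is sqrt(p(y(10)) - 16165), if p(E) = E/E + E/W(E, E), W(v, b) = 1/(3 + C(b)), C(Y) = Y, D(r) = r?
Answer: I*sqrt(16034) ≈ 126.63*I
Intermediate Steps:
y(F) = F
W(v, b) = 1/(3 + b)
p(E) = 1 + E*(3 + E) (p(E) = E/E + E/(1/(3 + E)) = 1 + E*(3 + E))
sqrt(p(y(10)) - 16165) = sqrt((1 + 10*(3 + 10)) - 16165) = sqrt((1 + 10*13) - 16165) = sqrt((1 + 130) - 16165) = sqrt(131 - 16165) = sqrt(-16034) = I*sqrt(16034)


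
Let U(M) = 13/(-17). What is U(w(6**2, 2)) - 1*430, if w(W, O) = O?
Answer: -7323/17 ≈ -430.76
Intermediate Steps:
U(M) = -13/17 (U(M) = 13*(-1/17) = -13/17)
U(w(6**2, 2)) - 1*430 = -13/17 - 1*430 = -13/17 - 430 = -7323/17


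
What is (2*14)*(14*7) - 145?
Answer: 2599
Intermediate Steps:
(2*14)*(14*7) - 145 = 28*98 - 145 = 2744 - 145 = 2599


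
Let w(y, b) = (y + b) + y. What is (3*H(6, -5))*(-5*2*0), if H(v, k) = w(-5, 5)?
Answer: 0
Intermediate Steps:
w(y, b) = b + 2*y (w(y, b) = (b + y) + y = b + 2*y)
H(v, k) = -5 (H(v, k) = 5 + 2*(-5) = 5 - 10 = -5)
(3*H(6, -5))*(-5*2*0) = (3*(-5))*(-5*2*0) = -(-150)*0 = -15*0 = 0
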